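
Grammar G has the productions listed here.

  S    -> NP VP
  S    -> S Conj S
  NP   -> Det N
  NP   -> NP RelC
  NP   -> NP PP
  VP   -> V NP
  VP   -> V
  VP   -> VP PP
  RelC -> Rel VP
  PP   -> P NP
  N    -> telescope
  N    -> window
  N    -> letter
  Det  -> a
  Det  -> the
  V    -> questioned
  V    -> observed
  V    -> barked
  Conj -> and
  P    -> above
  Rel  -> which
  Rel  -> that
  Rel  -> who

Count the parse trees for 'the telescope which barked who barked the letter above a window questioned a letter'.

Two of the 3 distinct bracketings:
[S [NP [NP [NP [Det the] [N telescope]] [RelC [Rel which] [VP [V barked]]]] [RelC [Rel who] [VP [V barked] [NP [NP [Det the] [N letter]] [PP [P above] [NP [Det a] [N window]]]]]]] [VP [V questioned] [NP [Det a] [N letter]]]]
[S [NP [NP [NP [Det the] [N telescope]] [RelC [Rel which] [VP [V barked]]]] [RelC [Rel who] [VP [VP [V barked] [NP [Det the] [N letter]]] [PP [P above] [NP [Det a] [N window]]]]]] [VP [V questioned] [NP [Det a] [N letter]]]]
The difference turns on whether NP → NP PP is used at the relevant span, versus an alternative expansion of NP.

3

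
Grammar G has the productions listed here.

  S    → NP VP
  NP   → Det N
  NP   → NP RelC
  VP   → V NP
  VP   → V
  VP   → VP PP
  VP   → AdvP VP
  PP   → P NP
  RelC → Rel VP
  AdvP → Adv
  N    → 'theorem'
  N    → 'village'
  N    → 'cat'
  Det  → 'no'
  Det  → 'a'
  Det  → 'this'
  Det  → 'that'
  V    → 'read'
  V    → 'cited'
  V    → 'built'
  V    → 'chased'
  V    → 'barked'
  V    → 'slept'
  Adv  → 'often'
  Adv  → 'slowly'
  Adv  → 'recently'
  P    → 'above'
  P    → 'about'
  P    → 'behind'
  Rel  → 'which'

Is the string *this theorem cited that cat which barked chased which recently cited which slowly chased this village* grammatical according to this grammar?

Ungrammatical

For S → NP VP, the only prefix that parses as NP is 'this theorem', but the remainder 'cited that cat which barked chased which recently cited which slowly chased this village' is not a VP under these rules.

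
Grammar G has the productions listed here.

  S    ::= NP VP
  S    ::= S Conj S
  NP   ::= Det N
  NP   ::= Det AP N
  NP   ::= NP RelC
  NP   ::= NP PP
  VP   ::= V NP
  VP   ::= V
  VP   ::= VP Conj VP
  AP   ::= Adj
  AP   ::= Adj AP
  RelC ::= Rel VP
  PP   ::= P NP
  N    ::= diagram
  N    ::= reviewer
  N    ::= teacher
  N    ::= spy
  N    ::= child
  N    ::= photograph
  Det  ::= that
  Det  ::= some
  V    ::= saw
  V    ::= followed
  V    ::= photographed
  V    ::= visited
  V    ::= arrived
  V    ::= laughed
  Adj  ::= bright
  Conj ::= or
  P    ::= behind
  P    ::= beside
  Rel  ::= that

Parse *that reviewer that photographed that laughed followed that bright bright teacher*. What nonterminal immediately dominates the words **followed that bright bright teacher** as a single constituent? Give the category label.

[S [NP [NP [NP [Det that] [N reviewer]] [RelC [Rel that] [VP [V photographed]]]] [RelC [Rel that] [VP [V laughed]]]] [VP [V followed] [NP [Det that] [AP [Adj bright] [AP [Adj bright]]] [N teacher]]]]
The span 'followed that bright bright teacher' is the VP node built by VP → V NP.

VP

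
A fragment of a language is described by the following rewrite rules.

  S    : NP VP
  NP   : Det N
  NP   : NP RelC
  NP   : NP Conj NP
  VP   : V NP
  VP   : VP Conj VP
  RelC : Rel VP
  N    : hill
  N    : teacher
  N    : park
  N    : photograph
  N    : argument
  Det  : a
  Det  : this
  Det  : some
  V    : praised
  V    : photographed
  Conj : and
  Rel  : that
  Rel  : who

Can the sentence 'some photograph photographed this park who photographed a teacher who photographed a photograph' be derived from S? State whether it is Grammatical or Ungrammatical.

[S [NP [Det some] [N photograph]] [VP [V photographed] [NP [NP [Det this] [N park]] [RelC [Rel who] [VP [V photographed] [NP [NP [Det a] [N teacher]] [RelC [Rel who] [VP [V photographed] [NP [Det a] [N photograph]]]]]]]]]]
The bracketing above is licensed at every node by one of the given productions, with S at the root.

Grammatical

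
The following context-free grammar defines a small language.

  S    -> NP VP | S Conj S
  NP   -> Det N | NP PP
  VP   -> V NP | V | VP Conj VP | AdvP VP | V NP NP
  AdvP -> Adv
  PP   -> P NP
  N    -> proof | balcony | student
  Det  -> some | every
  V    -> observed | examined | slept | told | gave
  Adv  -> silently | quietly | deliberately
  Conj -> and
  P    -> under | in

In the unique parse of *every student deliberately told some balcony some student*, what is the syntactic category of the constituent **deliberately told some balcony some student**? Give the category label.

[S [NP [Det every] [N student]] [VP [AdvP [Adv deliberately]] [VP [V told] [NP [Det some] [N balcony]] [NP [Det some] [N student]]]]]
The span 'deliberately told some balcony some student' is the VP node built by VP → AdvP VP.

VP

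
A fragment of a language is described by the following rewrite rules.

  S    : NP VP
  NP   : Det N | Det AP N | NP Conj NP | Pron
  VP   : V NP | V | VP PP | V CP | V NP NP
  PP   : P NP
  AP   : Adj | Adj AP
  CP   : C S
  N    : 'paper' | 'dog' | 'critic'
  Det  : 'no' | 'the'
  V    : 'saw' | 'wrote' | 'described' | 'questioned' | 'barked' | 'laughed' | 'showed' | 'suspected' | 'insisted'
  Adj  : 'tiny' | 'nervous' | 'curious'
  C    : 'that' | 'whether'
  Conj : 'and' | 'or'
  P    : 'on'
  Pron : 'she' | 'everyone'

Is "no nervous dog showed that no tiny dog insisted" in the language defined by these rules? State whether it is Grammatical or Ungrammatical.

S
  NP
    Det: no
    AP
      Adj: nervous
    N: dog
  VP
    V: showed
    CP
      C: that
      S
        NP
          Det: no
          AP
            Adj: tiny
          N: dog
        VP
          V: insisted
The bracketing above is licensed at every node by one of the given productions, with S at the root.

Grammatical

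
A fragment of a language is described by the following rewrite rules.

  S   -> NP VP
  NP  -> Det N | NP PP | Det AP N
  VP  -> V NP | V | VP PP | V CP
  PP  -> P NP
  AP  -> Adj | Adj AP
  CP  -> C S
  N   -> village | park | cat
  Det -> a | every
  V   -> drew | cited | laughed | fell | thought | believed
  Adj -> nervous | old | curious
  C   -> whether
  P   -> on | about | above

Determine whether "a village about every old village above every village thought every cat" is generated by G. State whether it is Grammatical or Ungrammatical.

[S [NP [NP [Det a] [N village]] [PP [P about] [NP [NP [Det every] [AP [Adj old]] [N village]] [PP [P above] [NP [Det every] [N village]]]]]] [VP [V thought] [NP [Det every] [N cat]]]]
Each bracket corresponds to one application of a listed rule, so the string is derivable from S.

Grammatical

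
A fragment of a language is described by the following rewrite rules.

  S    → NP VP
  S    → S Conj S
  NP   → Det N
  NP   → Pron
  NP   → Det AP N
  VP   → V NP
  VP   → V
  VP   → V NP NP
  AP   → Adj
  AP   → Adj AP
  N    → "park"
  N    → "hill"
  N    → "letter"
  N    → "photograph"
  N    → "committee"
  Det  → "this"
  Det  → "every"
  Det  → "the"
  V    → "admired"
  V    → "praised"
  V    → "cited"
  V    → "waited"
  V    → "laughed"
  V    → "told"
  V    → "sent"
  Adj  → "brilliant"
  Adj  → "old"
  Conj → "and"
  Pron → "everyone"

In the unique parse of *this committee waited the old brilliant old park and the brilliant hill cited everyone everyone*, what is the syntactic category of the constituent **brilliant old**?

S
  S
    NP
      Det: this
      N: committee
    VP
      V: waited
      NP
        Det: the
        AP
          Adj: old
          AP
            Adj: brilliant
            AP
              Adj: old
        N: park
  Conj: and
  S
    NP
      Det: the
      AP
        Adj: brilliant
      N: hill
    VP
      V: cited
      NP
        Pron: everyone
      NP
        Pron: everyone
The span 'brilliant old' is the AP node built by AP → Adj AP.

AP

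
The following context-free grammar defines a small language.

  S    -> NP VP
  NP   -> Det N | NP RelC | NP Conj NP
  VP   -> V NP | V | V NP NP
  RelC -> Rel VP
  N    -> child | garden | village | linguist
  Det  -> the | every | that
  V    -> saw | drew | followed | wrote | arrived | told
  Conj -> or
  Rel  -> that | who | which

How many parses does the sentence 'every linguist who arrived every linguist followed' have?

1

[S [NP [NP [Det every] [N linguist]] [RelC [Rel who] [VP [V arrived] [NP [Det every] [N linguist]]]]] [VP [V followed]]]
No rule offers an alternative attachment or grouping for any span, so this is the only derivation.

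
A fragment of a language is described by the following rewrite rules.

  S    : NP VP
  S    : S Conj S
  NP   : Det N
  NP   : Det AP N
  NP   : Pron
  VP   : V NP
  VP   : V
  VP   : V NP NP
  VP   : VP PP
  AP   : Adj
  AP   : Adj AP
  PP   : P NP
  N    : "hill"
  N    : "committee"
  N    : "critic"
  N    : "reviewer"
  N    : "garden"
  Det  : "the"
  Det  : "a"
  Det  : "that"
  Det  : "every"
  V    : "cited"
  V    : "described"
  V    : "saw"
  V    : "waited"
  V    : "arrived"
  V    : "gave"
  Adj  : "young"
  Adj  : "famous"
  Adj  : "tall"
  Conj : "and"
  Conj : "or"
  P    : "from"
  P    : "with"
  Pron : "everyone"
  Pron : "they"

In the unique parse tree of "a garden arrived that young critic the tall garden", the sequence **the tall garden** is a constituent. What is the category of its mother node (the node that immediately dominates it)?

[S [NP [Det a] [N garden]] [VP [V arrived] [NP [Det that] [AP [Adj young]] [N critic]] [NP [Det the] [AP [Adj tall]] [N garden]]]]
The span 'the tall garden' is the NP node built by NP → Det AP N.
Its mother is the VP built by VP → V NP NP.

VP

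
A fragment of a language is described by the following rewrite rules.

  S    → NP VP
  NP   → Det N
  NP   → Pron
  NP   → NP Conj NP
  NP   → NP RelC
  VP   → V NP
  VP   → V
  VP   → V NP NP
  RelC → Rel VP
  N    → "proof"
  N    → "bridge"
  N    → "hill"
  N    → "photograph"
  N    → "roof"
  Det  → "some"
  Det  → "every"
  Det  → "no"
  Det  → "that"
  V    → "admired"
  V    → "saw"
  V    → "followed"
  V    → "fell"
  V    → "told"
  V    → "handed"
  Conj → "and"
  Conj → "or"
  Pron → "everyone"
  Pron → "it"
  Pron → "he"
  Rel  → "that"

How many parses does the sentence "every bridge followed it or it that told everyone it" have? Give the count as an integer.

Two of the 4 distinct bracketings:
[S [NP [Det every] [N bridge]] [VP [V followed] [NP [NP [Pron it]] [Conj or] [NP [NP [Pron it]] [RelC [Rel that] [VP [V told] [NP [Pron everyone]] [NP [Pron it]]]]]]]]
[S [NP [Det every] [N bridge]] [VP [V followed] [NP [NP [NP [Pron it]] [Conj or] [NP [Pron it]]] [RelC [Rel that] [VP [V told] [NP [Pron everyone]] [NP [Pron it]]]]]]]
The trees differ in how a recursive rule is bracketed over the same span.

4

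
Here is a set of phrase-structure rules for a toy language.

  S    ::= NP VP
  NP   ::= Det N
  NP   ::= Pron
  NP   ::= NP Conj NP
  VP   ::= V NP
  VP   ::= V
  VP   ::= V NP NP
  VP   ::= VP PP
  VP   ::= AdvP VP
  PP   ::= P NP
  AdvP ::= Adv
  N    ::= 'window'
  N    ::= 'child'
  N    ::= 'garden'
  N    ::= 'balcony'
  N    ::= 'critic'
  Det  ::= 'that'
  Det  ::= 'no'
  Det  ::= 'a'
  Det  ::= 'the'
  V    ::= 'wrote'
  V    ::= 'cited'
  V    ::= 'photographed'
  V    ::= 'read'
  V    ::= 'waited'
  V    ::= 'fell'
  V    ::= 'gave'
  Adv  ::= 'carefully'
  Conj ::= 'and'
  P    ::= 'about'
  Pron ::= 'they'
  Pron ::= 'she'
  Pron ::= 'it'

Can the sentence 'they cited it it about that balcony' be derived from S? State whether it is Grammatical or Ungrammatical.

Grammatical

S
  NP
    Pron: they
  VP
    VP
      V: cited
      NP
        Pron: it
      NP
        Pron: it
    PP
      P: about
      NP
        Det: that
        N: balcony
Each bracket corresponds to one application of a listed rule, so the string is derivable from S.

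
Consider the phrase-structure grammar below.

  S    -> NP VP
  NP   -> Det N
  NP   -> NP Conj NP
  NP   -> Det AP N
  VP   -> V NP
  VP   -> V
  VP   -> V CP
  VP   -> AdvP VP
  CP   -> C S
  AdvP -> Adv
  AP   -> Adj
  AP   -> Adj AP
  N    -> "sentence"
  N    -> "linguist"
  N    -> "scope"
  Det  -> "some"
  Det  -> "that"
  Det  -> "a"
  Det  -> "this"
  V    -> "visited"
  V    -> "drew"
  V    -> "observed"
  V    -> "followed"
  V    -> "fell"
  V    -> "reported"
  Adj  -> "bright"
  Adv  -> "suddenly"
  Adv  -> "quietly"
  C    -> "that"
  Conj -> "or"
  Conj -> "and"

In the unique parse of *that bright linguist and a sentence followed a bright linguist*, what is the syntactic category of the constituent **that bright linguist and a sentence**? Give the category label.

NP

[S [NP [NP [Det that] [AP [Adj bright]] [N linguist]] [Conj and] [NP [Det a] [N sentence]]] [VP [V followed] [NP [Det a] [AP [Adj bright]] [N linguist]]]]
The span 'that bright linguist and a sentence' is the NP node built by NP → NP Conj NP.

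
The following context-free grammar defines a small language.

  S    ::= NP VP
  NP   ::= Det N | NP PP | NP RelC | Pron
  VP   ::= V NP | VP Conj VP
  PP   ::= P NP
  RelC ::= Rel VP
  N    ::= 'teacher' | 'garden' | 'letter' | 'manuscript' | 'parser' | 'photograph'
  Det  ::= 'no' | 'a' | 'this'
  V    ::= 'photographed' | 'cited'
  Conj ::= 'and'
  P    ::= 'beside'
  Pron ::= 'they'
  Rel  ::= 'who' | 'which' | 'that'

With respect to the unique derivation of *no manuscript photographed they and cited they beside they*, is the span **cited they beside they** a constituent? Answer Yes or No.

Yes

[S [NP [Det no] [N manuscript]] [VP [VP [V photographed] [NP [Pron they]]] [Conj and] [VP [V cited] [NP [NP [Pron they]] [PP [P beside] [NP [Pron they]]]]]]]
The words 'cited they beside they' are exhaustively dominated by a single VP node (built by VP → V NP), so they form a constituent.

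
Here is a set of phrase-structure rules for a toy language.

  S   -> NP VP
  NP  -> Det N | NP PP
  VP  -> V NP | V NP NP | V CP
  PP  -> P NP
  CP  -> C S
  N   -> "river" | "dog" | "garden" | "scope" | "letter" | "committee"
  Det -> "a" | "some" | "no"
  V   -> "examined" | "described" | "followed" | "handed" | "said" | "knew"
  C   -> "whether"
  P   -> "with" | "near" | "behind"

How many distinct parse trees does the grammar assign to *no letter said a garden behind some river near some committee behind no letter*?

Two of the 5 distinct bracketings:
[S [NP [Det no] [N letter]] [VP [V said] [NP [NP [Det a] [N garden]] [PP [P behind] [NP [NP [Det some] [N river]] [PP [P near] [NP [NP [Det some] [N committee]] [PP [P behind] [NP [Det no] [N letter]]]]]]]]]]
[S [NP [Det no] [N letter]] [VP [V said] [NP [NP [Det a] [N garden]] [PP [P behind] [NP [NP [NP [Det some] [N river]] [PP [P near] [NP [Det some] [N committee]]]] [PP [P behind] [NP [Det no] [N letter]]]]]]]]
The trees differ in how a recursive rule is bracketed over the same span.

5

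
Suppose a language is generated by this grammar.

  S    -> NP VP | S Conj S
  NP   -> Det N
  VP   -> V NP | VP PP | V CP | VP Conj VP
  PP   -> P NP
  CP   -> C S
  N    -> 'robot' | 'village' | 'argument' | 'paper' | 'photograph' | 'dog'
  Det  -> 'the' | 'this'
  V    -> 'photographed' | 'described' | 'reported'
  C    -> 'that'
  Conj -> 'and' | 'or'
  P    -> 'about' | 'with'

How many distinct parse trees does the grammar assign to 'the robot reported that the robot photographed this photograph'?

[S [NP [Det the] [N robot]] [VP [V reported] [CP [C that] [S [NP [Det the] [N robot]] [VP [V photographed] [NP [Det this] [N photograph]]]]]]]
No rule offers an alternative attachment or grouping for any span, so this is the only derivation.

1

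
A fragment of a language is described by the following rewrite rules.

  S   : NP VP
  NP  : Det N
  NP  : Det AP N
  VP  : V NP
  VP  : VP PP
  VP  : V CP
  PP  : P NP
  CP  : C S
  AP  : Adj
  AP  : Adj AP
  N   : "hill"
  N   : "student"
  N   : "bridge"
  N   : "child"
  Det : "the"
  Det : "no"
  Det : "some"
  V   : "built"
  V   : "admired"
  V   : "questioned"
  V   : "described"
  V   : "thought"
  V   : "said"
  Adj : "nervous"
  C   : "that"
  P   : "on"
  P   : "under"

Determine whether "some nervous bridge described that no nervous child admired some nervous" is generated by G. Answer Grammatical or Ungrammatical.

Ungrammatical

For S → NP VP, the only prefix that parses as NP is 'some nervous bridge', but the remainder 'described that no nervous child admired some nervous' is not a VP under these rules.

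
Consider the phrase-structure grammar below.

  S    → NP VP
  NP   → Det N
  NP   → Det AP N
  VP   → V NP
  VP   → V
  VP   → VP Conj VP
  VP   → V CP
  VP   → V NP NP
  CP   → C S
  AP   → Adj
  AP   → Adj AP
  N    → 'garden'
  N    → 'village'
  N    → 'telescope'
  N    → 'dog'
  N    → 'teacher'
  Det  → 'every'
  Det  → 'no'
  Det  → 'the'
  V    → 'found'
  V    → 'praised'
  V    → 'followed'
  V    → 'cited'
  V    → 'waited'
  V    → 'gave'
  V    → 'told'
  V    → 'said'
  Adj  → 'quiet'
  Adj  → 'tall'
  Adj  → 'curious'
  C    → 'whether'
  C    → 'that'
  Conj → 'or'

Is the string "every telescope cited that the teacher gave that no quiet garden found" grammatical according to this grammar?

S
  NP
    Det: every
    N: telescope
  VP
    V: cited
    CP
      C: that
      S
        NP
          Det: the
          N: teacher
        VP
          V: gave
          CP
            C: that
            S
              NP
                Det: no
                AP
                  Adj: quiet
                N: garden
              VP
                V: found
The bracketing above is licensed at every node by one of the given productions, with S at the root.

Grammatical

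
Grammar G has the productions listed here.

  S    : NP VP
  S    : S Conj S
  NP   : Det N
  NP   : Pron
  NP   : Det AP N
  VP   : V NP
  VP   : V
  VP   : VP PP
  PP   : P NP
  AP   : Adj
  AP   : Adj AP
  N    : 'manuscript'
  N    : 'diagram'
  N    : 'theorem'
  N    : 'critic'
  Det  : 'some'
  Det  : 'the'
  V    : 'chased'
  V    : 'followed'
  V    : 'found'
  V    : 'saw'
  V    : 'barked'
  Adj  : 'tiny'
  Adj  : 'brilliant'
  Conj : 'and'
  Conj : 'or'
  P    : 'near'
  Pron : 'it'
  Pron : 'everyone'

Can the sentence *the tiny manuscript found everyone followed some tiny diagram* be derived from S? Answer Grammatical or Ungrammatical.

For S → NP VP, the only prefix that parses as NP is 'the tiny manuscript', but the remainder 'found everyone followed some tiny diagram' is not a VP under these rules. The alternative S rule S → S Conj S likewise has no satisfying split.

Ungrammatical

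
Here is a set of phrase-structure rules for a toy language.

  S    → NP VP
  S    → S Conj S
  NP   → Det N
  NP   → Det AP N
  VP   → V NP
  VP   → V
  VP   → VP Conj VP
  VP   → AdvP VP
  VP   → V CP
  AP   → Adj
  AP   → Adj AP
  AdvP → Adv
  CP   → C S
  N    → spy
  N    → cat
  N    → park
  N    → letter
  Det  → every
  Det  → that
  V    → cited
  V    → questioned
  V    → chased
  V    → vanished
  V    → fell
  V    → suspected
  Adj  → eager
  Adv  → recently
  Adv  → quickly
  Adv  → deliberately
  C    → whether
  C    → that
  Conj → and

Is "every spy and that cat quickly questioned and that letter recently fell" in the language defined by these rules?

Ungrammatical

For S → NP VP, the only prefix that parses as NP is 'every spy', but the remainder 'and that cat quickly questioned and that letter recently fell' is not a VP under these rules. The alternative S rule S → S Conj S likewise has no satisfying split.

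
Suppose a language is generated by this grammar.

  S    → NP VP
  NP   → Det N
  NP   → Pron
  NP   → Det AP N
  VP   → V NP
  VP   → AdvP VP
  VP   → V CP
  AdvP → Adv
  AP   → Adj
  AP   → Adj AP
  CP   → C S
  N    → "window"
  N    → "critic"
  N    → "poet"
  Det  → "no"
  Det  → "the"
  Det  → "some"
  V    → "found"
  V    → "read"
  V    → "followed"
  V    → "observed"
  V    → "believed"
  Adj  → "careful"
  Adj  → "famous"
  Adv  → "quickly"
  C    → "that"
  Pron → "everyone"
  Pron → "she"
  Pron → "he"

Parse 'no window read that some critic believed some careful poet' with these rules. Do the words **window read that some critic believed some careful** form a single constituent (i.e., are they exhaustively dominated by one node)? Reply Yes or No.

[S [NP [Det no] [N window]] [VP [V read] [CP [C that] [S [NP [Det some] [N critic]] [VP [V believed] [NP [Det some] [AP [Adj careful]] [N poet]]]]]]]
The smallest constituent containing 'window read that some critic believed some careful' is the S spanning 'no window read that some critic believed some careful poet'; no single node in the tree dominates exactly the given words.

No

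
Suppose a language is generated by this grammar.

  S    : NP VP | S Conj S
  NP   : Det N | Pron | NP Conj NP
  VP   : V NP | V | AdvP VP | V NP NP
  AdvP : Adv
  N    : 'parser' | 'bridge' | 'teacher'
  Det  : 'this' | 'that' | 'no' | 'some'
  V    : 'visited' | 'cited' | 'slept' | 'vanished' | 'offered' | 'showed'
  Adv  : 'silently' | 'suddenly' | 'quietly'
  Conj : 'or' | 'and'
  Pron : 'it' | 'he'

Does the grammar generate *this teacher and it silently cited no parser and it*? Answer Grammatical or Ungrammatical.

S
  NP
    NP
      Det: this
      N: teacher
    Conj: and
    NP
      Pron: it
  VP
    AdvP
      Adv: silently
    VP
      V: cited
      NP
        NP
          Det: no
          N: parser
        Conj: and
        NP
          Pron: it
The bracketing above is licensed at every node by one of the given productions, with S at the root.

Grammatical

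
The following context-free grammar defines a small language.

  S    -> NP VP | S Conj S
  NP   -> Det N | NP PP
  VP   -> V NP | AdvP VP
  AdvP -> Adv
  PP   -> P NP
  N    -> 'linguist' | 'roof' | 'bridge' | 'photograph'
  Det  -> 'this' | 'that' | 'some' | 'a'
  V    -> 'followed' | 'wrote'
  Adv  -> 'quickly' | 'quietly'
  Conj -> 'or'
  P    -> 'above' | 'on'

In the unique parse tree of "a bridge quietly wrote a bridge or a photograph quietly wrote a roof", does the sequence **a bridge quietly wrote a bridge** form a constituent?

Yes

[S [S [NP [Det a] [N bridge]] [VP [AdvP [Adv quietly]] [VP [V wrote] [NP [Det a] [N bridge]]]]] [Conj or] [S [NP [Det a] [N photograph]] [VP [AdvP [Adv quietly]] [VP [V wrote] [NP [Det a] [N roof]]]]]]
The words 'a bridge quietly wrote a bridge' are exhaustively dominated by a single S node (built by S → NP VP), so they form a constituent.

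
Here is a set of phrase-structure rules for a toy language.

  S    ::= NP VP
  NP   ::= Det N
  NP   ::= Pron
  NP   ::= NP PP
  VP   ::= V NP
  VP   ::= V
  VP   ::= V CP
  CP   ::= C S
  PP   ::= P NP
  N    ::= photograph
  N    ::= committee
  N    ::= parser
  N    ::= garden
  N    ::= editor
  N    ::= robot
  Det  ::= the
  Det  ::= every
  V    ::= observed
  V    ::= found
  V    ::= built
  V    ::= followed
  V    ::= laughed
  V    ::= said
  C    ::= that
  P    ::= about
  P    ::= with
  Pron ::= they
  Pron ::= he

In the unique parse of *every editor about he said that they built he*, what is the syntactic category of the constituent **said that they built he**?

VP

[S [NP [NP [Det every] [N editor]] [PP [P about] [NP [Pron he]]]] [VP [V said] [CP [C that] [S [NP [Pron they]] [VP [V built] [NP [Pron he]]]]]]]
The span 'said that they built he' is the VP node built by VP → V CP.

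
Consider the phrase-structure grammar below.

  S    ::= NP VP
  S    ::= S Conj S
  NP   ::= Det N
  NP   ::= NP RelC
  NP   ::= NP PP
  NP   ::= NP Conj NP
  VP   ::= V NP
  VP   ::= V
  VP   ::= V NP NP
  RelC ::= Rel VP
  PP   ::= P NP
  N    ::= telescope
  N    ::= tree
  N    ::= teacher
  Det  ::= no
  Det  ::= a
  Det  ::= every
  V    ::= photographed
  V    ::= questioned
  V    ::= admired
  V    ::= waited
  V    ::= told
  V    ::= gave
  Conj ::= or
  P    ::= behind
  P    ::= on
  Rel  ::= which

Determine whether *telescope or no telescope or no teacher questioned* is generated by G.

For S → NP VP, no prefix of the string parses as an NP. The alternative S rule S → S Conj S likewise has no satisfying split.

Ungrammatical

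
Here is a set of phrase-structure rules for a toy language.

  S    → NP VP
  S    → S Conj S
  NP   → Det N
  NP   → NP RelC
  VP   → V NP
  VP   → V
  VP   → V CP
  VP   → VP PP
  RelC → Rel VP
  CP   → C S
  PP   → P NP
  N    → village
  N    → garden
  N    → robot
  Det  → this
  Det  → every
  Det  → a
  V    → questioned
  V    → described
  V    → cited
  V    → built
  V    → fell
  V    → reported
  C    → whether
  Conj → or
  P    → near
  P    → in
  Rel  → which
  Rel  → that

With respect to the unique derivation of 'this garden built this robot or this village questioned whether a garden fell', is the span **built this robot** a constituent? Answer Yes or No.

Yes

[S [S [NP [Det this] [N garden]] [VP [V built] [NP [Det this] [N robot]]]] [Conj or] [S [NP [Det this] [N village]] [VP [V questioned] [CP [C whether] [S [NP [Det a] [N garden]] [VP [V fell]]]]]]]
The words 'built this robot' are exhaustively dominated by a single VP node (built by VP → V NP), so they form a constituent.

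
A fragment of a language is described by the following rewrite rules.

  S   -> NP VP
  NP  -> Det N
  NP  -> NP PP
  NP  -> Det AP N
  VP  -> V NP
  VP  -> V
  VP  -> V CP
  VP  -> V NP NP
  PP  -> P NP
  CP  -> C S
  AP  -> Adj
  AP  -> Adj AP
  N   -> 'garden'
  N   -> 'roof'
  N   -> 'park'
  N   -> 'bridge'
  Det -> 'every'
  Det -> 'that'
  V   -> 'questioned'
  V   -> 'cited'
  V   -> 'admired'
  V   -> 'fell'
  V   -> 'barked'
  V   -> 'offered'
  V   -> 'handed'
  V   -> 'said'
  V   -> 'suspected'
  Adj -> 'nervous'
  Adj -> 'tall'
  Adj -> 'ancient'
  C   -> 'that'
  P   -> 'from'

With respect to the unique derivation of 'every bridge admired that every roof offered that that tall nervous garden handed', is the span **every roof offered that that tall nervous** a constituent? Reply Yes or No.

[S [NP [Det every] [N bridge]] [VP [V admired] [CP [C that] [S [NP [Det every] [N roof]] [VP [V offered] [CP [C that] [S [NP [Det that] [AP [Adj tall] [AP [Adj nervous]]] [N garden]] [VP [V handed]]]]]]]]]
The smallest constituent containing 'every roof offered that that tall nervous' is the S spanning 'every roof offered that that tall nervous garden handed'; no single node in the tree dominates exactly the given words.

No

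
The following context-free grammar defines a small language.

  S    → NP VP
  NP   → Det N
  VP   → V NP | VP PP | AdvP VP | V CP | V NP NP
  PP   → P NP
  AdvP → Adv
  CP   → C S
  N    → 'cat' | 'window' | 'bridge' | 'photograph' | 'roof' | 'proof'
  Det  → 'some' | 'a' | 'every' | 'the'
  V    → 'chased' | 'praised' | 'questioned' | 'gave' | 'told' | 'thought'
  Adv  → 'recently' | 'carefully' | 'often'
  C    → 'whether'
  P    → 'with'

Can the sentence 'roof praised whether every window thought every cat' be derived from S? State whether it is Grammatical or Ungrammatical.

For S → NP VP, no prefix of the string parses as an NP.

Ungrammatical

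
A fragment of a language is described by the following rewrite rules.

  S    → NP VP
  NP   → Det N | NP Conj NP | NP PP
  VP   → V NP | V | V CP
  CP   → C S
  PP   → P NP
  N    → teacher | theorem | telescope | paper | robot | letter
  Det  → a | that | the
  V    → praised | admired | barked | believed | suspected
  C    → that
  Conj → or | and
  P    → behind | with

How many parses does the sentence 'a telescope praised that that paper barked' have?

[S [NP [Det a] [N telescope]] [VP [V praised] [CP [C that] [S [NP [Det that] [N paper]] [VP [V barked]]]]]]
No rule offers an alternative attachment or grouping for any span, so this is the only derivation.

1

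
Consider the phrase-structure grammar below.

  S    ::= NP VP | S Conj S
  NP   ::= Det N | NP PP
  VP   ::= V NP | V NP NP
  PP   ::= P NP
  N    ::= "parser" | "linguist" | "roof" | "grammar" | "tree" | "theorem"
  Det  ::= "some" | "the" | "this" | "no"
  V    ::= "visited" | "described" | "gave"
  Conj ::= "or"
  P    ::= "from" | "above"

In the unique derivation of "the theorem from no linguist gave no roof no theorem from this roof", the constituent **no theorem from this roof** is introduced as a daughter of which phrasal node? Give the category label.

[S [NP [NP [Det the] [N theorem]] [PP [P from] [NP [Det no] [N linguist]]]] [VP [V gave] [NP [Det no] [N roof]] [NP [NP [Det no] [N theorem]] [PP [P from] [NP [Det this] [N roof]]]]]]
The span 'no theorem from this roof' is the NP node built by NP → NP PP.
Its mother is the VP built by VP → V NP NP.

VP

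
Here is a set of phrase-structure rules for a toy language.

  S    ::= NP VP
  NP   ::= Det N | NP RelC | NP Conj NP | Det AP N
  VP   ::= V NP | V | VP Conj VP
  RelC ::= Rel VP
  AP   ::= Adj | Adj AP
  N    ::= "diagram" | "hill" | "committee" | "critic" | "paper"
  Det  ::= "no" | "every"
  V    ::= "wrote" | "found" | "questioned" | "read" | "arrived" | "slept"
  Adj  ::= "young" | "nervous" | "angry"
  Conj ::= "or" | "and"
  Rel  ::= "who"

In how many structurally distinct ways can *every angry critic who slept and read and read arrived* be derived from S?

2

The two bracketings:
[S [NP [NP [Det every] [AP [Adj angry]] [N critic]] [RelC [Rel who] [VP [VP [V slept]] [Conj and] [VP [VP [V read]] [Conj and] [VP [V read]]]]]] [VP [V arrived]]]
[S [NP [NP [Det every] [AP [Adj angry]] [N critic]] [RelC [Rel who] [VP [VP [VP [V slept]] [Conj and] [VP [V read]]] [Conj and] [VP [V read]]]]] [VP [V arrived]]]
The trees differ in how a recursive rule is bracketed over the same span.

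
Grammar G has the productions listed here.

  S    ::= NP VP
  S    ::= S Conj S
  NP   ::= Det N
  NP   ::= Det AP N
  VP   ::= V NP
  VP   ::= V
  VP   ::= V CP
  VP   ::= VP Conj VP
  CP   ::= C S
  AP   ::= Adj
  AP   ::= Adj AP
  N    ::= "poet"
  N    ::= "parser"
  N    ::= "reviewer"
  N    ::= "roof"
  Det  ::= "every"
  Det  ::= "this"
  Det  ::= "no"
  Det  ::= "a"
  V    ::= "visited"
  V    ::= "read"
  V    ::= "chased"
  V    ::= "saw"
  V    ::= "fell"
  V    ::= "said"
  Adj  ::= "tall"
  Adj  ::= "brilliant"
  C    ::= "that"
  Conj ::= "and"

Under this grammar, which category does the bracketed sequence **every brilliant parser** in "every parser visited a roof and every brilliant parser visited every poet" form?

[S [S [NP [Det every] [N parser]] [VP [V visited] [NP [Det a] [N roof]]]] [Conj and] [S [NP [Det every] [AP [Adj brilliant]] [N parser]] [VP [V visited] [NP [Det every] [N poet]]]]]
The span 'every brilliant parser' is the NP node built by NP → Det AP N.

NP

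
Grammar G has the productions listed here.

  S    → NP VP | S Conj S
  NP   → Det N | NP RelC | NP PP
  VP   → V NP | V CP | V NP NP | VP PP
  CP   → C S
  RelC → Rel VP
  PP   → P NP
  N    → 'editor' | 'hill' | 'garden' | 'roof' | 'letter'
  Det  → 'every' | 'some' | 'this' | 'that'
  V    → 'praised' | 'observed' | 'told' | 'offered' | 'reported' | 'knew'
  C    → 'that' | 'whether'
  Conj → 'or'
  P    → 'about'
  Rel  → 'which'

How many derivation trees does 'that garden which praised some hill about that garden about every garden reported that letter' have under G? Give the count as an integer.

Two of the 9 distinct bracketings:
[S [NP [NP [Det that] [N garden]] [RelC [Rel which] [VP [V praised] [NP [NP [Det some] [N hill]] [PP [P about] [NP [NP [Det that] [N garden]] [PP [P about] [NP [Det every] [N garden]]]]]]]]] [VP [V reported] [NP [Det that] [N letter]]]]
[S [NP [NP [Det that] [N garden]] [RelC [Rel which] [VP [V praised] [NP [NP [NP [Det some] [N hill]] [PP [P about] [NP [Det that] [N garden]]]] [PP [P about] [NP [Det every] [N garden]]]]]]] [VP [V reported] [NP [Det that] [N letter]]]]
The trees differ in how a recursive rule is bracketed over the same span.

9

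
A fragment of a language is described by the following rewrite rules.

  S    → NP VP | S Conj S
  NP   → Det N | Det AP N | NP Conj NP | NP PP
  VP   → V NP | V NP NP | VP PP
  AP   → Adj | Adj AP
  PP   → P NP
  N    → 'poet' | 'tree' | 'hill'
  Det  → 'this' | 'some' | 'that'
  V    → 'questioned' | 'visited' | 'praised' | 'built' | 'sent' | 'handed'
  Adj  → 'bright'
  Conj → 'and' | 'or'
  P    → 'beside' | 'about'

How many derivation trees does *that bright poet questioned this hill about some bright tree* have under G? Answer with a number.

The two bracketings:
[S [NP [Det that] [AP [Adj bright]] [N poet]] [VP [V questioned] [NP [NP [Det this] [N hill]] [PP [P about] [NP [Det some] [AP [Adj bright]] [N tree]]]]]]
[S [NP [Det that] [AP [Adj bright]] [N poet]] [VP [VP [V questioned] [NP [Det this] [N hill]]] [PP [P about] [NP [Det some] [AP [Adj bright]] [N tree]]]]]
The difference turns on whether NP → NP PP is used at the relevant span, versus an alternative expansion of NP.

2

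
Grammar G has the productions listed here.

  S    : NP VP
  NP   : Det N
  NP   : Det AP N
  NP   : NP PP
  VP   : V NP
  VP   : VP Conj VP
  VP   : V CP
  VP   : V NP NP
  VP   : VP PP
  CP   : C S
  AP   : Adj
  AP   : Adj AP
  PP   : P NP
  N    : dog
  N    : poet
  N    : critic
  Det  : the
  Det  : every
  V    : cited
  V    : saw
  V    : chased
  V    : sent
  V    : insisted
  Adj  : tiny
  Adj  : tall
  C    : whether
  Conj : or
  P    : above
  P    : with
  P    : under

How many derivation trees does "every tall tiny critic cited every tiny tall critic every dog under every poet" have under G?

The two bracketings:
[S [NP [Det every] [AP [Adj tall] [AP [Adj tiny]]] [N critic]] [VP [V cited] [NP [Det every] [AP [Adj tiny] [AP [Adj tall]]] [N critic]] [NP [NP [Det every] [N dog]] [PP [P under] [NP [Det every] [N poet]]]]]]
[S [NP [Det every] [AP [Adj tall] [AP [Adj tiny]]] [N critic]] [VP [VP [V cited] [NP [Det every] [AP [Adj tiny] [AP [Adj tall]]] [N critic]] [NP [Det every] [N dog]]] [PP [P under] [NP [Det every] [N poet]]]]]
The difference turns on whether NP → NP PP is used at the relevant span, versus an alternative expansion of NP.

2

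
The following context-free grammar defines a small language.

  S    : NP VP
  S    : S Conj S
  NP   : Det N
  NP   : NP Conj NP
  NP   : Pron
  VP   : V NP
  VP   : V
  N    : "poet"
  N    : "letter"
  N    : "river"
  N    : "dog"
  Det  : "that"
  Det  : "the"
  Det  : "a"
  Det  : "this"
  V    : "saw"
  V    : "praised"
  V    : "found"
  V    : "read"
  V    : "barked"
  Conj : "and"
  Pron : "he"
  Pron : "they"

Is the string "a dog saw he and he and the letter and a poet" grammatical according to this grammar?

Grammatical

[S [NP [Det a] [N dog]] [VP [V saw] [NP [NP [Pron he]] [Conj and] [NP [NP [Pron he]] [Conj and] [NP [NP [Det the] [N letter]] [Conj and] [NP [Det a] [N poet]]]]]]]
Every word is introduced by a lexical rule and the phrasal rules combine the resulting categories into a single S.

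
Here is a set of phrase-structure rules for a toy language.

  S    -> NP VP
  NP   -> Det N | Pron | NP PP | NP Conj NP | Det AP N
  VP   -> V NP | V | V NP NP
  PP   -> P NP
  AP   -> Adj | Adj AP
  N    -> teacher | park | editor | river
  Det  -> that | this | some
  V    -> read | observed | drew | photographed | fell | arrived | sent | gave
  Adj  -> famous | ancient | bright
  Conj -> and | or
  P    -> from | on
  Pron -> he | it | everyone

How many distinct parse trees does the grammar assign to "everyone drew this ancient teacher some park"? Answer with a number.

1

[S [NP [Pron everyone]] [VP [V drew] [NP [Det this] [AP [Adj ancient]] [N teacher]] [NP [Det some] [N park]]]]
No rule offers an alternative attachment or grouping for any span, so this is the only derivation.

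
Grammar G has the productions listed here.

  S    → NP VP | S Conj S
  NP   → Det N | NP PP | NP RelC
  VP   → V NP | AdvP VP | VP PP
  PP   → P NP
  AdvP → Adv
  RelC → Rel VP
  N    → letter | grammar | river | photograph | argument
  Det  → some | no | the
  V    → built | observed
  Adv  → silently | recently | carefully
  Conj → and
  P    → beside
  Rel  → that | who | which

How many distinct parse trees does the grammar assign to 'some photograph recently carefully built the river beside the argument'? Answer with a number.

4

Two of the 4 distinct bracketings:
[S [NP [Det some] [N photograph]] [VP [AdvP [Adv recently]] [VP [AdvP [Adv carefully]] [VP [V built] [NP [NP [Det the] [N river]] [PP [P beside] [NP [Det the] [N argument]]]]]]]]
[S [NP [Det some] [N photograph]] [VP [AdvP [Adv recently]] [VP [AdvP [Adv carefully]] [VP [VP [V built] [NP [Det the] [N river]]] [PP [P beside] [NP [Det the] [N argument]]]]]]]
The difference turns on whether NP → NP PP is used at the relevant span, versus an alternative expansion of NP.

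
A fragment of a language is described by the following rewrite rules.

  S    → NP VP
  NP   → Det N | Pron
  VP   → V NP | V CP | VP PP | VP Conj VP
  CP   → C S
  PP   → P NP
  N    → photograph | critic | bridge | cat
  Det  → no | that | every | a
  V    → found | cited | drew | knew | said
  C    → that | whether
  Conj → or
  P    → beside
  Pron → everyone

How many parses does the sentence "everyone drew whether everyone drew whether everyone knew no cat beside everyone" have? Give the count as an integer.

3

Two of the 3 distinct bracketings:
[S [NP [Pron everyone]] [VP [V drew] [CP [C whether] [S [NP [Pron everyone]] [VP [V drew] [CP [C whether] [S [NP [Pron everyone]] [VP [VP [V knew] [NP [Det no] [N cat]]] [PP [P beside] [NP [Pron everyone]]]]]]]]]]]
[S [NP [Pron everyone]] [VP [V drew] [CP [C whether] [S [NP [Pron everyone]] [VP [VP [V drew] [CP [C whether] [S [NP [Pron everyone]] [VP [V knew] [NP [Det no] [N cat]]]]]] [PP [P beside] [NP [Pron everyone]]]]]]]]
The trees differ in how a recursive rule is bracketed over the same span.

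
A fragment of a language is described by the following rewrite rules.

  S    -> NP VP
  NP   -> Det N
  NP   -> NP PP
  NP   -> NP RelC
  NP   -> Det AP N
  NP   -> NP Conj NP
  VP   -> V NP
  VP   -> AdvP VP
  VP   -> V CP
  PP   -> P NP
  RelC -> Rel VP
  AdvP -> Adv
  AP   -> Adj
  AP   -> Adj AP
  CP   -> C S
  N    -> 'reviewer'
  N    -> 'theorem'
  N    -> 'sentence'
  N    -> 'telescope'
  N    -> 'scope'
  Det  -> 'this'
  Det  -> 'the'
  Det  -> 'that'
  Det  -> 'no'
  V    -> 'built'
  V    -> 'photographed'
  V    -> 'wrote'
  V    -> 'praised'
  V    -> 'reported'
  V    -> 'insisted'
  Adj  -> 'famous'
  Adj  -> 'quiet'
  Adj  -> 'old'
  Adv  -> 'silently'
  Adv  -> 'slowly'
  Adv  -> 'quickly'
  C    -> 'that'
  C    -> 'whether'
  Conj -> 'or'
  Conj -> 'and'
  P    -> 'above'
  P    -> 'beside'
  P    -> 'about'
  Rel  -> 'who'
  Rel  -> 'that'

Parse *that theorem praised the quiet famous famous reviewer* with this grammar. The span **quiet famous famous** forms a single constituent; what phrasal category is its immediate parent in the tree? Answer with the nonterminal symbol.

[S [NP [Det that] [N theorem]] [VP [V praised] [NP [Det the] [AP [Adj quiet] [AP [Adj famous] [AP [Adj famous]]]] [N reviewer]]]]
The span 'quiet famous famous' is the AP node built by AP → Adj AP.
Its mother is the NP built by NP → Det AP N.

NP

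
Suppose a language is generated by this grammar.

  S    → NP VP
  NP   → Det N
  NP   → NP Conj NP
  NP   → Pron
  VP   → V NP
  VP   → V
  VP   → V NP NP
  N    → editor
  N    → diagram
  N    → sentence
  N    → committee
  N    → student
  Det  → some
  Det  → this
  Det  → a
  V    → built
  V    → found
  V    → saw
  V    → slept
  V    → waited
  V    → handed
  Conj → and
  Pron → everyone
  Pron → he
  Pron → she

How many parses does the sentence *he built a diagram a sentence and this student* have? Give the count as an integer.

1

[S [NP [Pron he]] [VP [V built] [NP [Det a] [N diagram]] [NP [NP [Det a] [N sentence]] [Conj and] [NP [Det this] [N student]]]]]
No rule offers an alternative attachment or grouping for any span, so this is the only derivation.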